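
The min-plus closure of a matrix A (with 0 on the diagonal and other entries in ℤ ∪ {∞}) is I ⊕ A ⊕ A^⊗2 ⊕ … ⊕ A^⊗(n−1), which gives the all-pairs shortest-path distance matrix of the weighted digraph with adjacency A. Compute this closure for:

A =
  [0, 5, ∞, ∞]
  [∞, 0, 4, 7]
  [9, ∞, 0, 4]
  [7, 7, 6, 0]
Closure =
  [0, 5, 9, 12]
  [13, 0, 4, 7]
  [9, 11, 0, 4]
  [7, 7, 6, 0]

This is the Floyd-Warshall all-pairs shortest-path computation. For each intermediate vertex k = 0, 1, …, 3, update dist[i][j] ← min(dist[i][j], dist[i][k] + dist[k][j]). The final matrix gives, for each (i, j), the minimum total weight of any directed path from i to j (possibly empty when i = j).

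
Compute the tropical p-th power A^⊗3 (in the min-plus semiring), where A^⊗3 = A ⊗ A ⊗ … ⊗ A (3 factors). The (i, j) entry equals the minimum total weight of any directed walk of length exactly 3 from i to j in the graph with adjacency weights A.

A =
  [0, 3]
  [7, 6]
A^⊗3 =
  [0, 3]
  [7, 10]

Each entry (A^⊗3)_ij equals the minimum over all length-3 walks i = v_0 → v_1 → … → v_3 = j of Σ_t A[v_t][v_{t+1}]. For example, for (i, j) = (0, 1) we minimise over 4 possible intermediate vertex sequences; the minimum is 3, attained along the walk 0 → 0 → 0 → 1.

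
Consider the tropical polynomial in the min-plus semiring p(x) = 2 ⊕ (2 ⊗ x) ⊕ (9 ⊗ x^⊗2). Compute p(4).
p(4) = 2

A tropical monomial a ⊗ x^⊗i evaluates to a + i · x. Evaluating each term at x = 4:
  Term 0 contributes 2 + 0 · 4 = 2
  Term 1 contributes 2 + 1 · 4 = 6
  Term 2 contributes 9 + 2 · 4 = 17
p(4) = ⊕ of these = min[2, 6, 17] = 2.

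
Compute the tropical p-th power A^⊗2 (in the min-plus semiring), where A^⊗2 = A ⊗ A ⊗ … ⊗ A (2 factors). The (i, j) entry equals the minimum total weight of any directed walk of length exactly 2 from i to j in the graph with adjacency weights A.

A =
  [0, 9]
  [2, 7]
A^⊗2 =
  [0, 9]
  [2, 11]

Each entry (A^⊗2)_ij equals the minimum over all length-2 walks i = v_0 → v_1 → … → v_2 = j of Σ_t A[v_t][v_{t+1}]. For example, for (i, j) = (0, 1) we minimise over 2 possible intermediate vertex sequences; the minimum is 9, attained along the walk 0 → 0 → 1.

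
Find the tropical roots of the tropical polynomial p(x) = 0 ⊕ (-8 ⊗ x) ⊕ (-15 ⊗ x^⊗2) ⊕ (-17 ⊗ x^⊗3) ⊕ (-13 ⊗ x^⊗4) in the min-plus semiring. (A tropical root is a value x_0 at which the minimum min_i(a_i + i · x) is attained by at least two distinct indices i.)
Roots: {-4, 2, 7, 8}

Each tropical root is a break point of the lower envelope of the lines y = a_i + i · x (there are 5 lines, with slopes 0, 1, ..., 4). Only the lines that attain the minimum somewhere contribute to roots; other lines are dominated. Here the surviving (envelope) indices are i = 4, i = 3, i = 2, i = 1, i = 0.
Intersections between consecutive envelope lines give the roots: for adjacent envelope indices i < j the intersection is x = (a_i − a_j) / (j − i). Reading off the sorted break points: {-4, 2, 7, 8}.
Verification: at each break x_0, at least two indices attain the minimum of min_i(a_i + i · x_0).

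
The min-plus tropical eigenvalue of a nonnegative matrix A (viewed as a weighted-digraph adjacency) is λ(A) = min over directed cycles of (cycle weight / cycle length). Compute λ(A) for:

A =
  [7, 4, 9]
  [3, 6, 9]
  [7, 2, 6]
λ(A) = 7/2

Enumerate directed cycles and compute their means (weight / length). Sample:
  cycle 0 → 0: weight = 7, length = 1, mean = 7/1 ≈ 7.000
  cycle 1 → 1: weight = 6, length = 1, mean = 6/1 ≈ 6.000
  cycle 2 → 2: weight = 6, length = 1, mean = 6/1 ≈ 6.000
  cycle 0 → 1 → 0: weight = 7, length = 2, mean = 7/2 ≈ 3.500
  cycle 0 → 2 → 0: weight = 16, length = 2, mean = 16/2 ≈ 8.000
  cycle 1 → 0 → 1: weight = 7, length = 2, mean = 7/2 ≈ 3.500
Minimum mean = 3.500, attained e.g. along the cycle 0 → 1 → 0 with weight 7 and length 2. So λ(A) = 7/2 = 7/2.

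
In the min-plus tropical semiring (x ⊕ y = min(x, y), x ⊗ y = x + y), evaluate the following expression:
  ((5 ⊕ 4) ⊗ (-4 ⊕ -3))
((5 ⊕ 4) ⊗ (-4 ⊕ -3)) = 0

Expand innermost to outermost. Recall ⊕ takes the minimum of its arguments and ⊗ takes their sum. Working out the expression ((5 ⊕ 4) ⊗ (-4 ⊕ -3)) gives 0.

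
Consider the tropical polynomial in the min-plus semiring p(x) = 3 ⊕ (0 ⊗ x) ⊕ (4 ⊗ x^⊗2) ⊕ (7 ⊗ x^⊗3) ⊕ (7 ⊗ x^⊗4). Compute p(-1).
p(-1) = -1

A tropical monomial a ⊗ x^⊗i evaluates to a + i · x. Evaluating each term at x = -1:
  Term 0 contributes 3 + 0 · -1 = 3
  Term 1 contributes 0 + 1 · -1 = -1
  Term 2 contributes 4 + 2 · -1 = 2
  Term 3 contributes 7 + 3 · -1 = 4
  Term 4 contributes 7 + 4 · -1 = 3
p(-1) = ⊕ of these = min[3, -1, 2, 4, 3] = -1.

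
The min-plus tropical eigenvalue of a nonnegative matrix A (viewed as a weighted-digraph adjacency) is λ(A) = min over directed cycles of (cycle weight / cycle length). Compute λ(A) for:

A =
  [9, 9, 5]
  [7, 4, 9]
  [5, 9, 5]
λ(A) = 4

Enumerate directed cycles and compute their means (weight / length). Sample:
  cycle 0 → 0: weight = 9, length = 1, mean = 9/1 ≈ 9.000
  cycle 1 → 1: weight = 4, length = 1, mean = 4/1 ≈ 4.000
  cycle 2 → 2: weight = 5, length = 1, mean = 5/1 ≈ 5.000
  cycle 0 → 1 → 0: weight = 16, length = 2, mean = 16/2 ≈ 8.000
  cycle 0 → 2 → 0: weight = 10, length = 2, mean = 10/2 ≈ 5.000
  cycle 1 → 0 → 1: weight = 16, length = 2, mean = 16/2 ≈ 8.000
Minimum mean = 4.000, attained e.g. along the cycle 1 → 1 with weight 4 and length 1. So λ(A) = 4/1 = 4.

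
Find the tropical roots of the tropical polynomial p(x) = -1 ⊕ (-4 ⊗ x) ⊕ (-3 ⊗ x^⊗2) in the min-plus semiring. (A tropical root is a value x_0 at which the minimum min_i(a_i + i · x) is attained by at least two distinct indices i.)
Roots: {-1, 3}

Each tropical root is a break point of the lower envelope of the lines y = a_i + i · x (there are 3 lines, with slopes 0, 1, ..., 2). Only the lines that attain the minimum somewhere contribute to roots; other lines are dominated. Here the surviving (envelope) indices are i = 2, i = 1, i = 0.
Intersections between consecutive envelope lines give the roots: for adjacent envelope indices i < j the intersection is x = (a_i − a_j) / (j − i). Reading off the sorted break points: {-1, 3}.
Verification: at each break x_0, at least two indices attain the minimum of min_i(a_i + i · x_0).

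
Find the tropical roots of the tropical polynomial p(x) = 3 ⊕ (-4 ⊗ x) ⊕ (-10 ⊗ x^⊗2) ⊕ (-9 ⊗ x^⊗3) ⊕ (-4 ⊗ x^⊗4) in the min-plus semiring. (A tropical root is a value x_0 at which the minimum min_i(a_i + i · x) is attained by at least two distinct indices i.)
Roots: {-5, -1, 6, 7}

Each tropical root is a break point of the lower envelope of the lines y = a_i + i · x (there are 5 lines, with slopes 0, 1, ..., 4). Only the lines that attain the minimum somewhere contribute to roots; other lines are dominated. Here the surviving (envelope) indices are i = 4, i = 3, i = 2, i = 1, i = 0.
Intersections between consecutive envelope lines give the roots: for adjacent envelope indices i < j the intersection is x = (a_i − a_j) / (j − i). Reading off the sorted break points: {-5, -1, 6, 7}.
Verification: at each break x_0, at least two indices attain the minimum of min_i(a_i + i · x_0).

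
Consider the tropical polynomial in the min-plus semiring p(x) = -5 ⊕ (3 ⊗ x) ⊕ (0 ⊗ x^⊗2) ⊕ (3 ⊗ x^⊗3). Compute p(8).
p(8) = -5

A tropical monomial a ⊗ x^⊗i evaluates to a + i · x. Evaluating each term at x = 8:
  Term 0 contributes -5 + 0 · 8 = -5
  Term 1 contributes 3 + 1 · 8 = 11
  Term 2 contributes 0 + 2 · 8 = 16
  Term 3 contributes 3 + 3 · 8 = 27
p(8) = ⊕ of these = min[-5, 11, 16, 27] = -5.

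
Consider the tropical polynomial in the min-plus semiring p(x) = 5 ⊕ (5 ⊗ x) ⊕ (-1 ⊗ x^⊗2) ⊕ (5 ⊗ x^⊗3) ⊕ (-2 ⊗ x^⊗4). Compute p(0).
p(0) = -2

A tropical monomial a ⊗ x^⊗i evaluates to a + i · x. Evaluating each term at x = 0:
  Term 0 contributes 5 + 0 · 0 = 5
  Term 1 contributes 5 + 1 · 0 = 5
  Term 2 contributes -1 + 2 · 0 = -1
  Term 3 contributes 5 + 3 · 0 = 5
  Term 4 contributes -2 + 4 · 0 = -2
p(0) = ⊕ of these = min[5, 5, -1, 5, -2] = -2.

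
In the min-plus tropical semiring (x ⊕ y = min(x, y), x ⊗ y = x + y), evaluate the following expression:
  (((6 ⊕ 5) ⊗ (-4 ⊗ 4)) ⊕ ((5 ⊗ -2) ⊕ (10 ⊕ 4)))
(((6 ⊕ 5) ⊗ (-4 ⊗ 4)) ⊕ ((5 ⊗ -2) ⊕ (10 ⊕ 4))) = 3

Expand innermost to outermost. Recall ⊕ takes the minimum of its arguments and ⊗ takes their sum. Working out the expression (((6 ⊕ 5) ⊗ (-4 ⊗ 4)) ⊕ ((5 ⊗ -2) ⊕ (10 ⊕ 4))) gives 3.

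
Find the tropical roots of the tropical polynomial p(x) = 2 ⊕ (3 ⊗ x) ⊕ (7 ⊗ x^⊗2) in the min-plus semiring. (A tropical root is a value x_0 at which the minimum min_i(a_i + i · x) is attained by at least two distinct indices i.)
Roots: {-4, -1}

Each tropical root is a break point of the lower envelope of the lines y = a_i + i · x (there are 3 lines, with slopes 0, 1, ..., 2). Only the lines that attain the minimum somewhere contribute to roots; other lines are dominated. Here the surviving (envelope) indices are i = 2, i = 1, i = 0.
Intersections between consecutive envelope lines give the roots: for adjacent envelope indices i < j the intersection is x = (a_i − a_j) / (j − i). Reading off the sorted break points: {-4, -1}.
Verification: at each break x_0, at least two indices attain the minimum of min_i(a_i + i · x_0).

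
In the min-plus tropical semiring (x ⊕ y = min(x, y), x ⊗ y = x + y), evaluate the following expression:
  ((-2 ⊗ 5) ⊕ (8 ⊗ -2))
((-2 ⊗ 5) ⊕ (8 ⊗ -2)) = 3

Expand innermost to outermost. Recall ⊕ takes the minimum of its arguments and ⊗ takes their sum. Working out the expression ((-2 ⊗ 5) ⊕ (8 ⊗ -2)) gives 3.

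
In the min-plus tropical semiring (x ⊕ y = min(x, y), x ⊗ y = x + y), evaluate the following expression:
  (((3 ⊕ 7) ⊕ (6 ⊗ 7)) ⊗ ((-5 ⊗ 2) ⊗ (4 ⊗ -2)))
(((3 ⊕ 7) ⊕ (6 ⊗ 7)) ⊗ ((-5 ⊗ 2) ⊗ (4 ⊗ -2))) = 2

Expand innermost to outermost. Recall ⊕ takes the minimum of its arguments and ⊗ takes their sum. Working out the expression (((3 ⊕ 7) ⊕ (6 ⊗ 7)) ⊗ ((-5 ⊗ 2) ⊗ (4 ⊗ -2))) gives 2.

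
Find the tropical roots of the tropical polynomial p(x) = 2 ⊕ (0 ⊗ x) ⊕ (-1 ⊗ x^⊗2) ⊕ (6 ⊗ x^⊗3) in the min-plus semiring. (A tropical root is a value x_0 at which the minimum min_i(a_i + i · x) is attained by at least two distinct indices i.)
Roots: {-7, 1, 2}

Each tropical root is a break point of the lower envelope of the lines y = a_i + i · x (there are 4 lines, with slopes 0, 1, ..., 3). Only the lines that attain the minimum somewhere contribute to roots; other lines are dominated. Here the surviving (envelope) indices are i = 3, i = 2, i = 1, i = 0.
Intersections between consecutive envelope lines give the roots: for adjacent envelope indices i < j the intersection is x = (a_i − a_j) / (j − i). Reading off the sorted break points: {-7, 1, 2}.
Verification: at each break x_0, at least two indices attain the minimum of min_i(a_i + i · x_0).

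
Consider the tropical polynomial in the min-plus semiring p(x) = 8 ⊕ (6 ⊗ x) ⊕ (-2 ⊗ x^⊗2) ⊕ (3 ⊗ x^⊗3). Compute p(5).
p(5) = 8

A tropical monomial a ⊗ x^⊗i evaluates to a + i · x. Evaluating each term at x = 5:
  Term 0 contributes 8 + 0 · 5 = 8
  Term 1 contributes 6 + 1 · 5 = 11
  Term 2 contributes -2 + 2 · 5 = 8
  Term 3 contributes 3 + 3 · 5 = 18
p(5) = ⊕ of these = min[8, 11, 8, 18] = 8.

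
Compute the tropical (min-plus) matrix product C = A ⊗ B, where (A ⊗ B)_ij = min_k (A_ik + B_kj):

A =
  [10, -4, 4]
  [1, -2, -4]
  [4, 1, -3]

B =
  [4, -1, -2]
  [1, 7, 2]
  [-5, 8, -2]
A ⊗ B =
  [-3, 3, -2]
  [-9, 0, -6]
  [-8, 3, -5]

Apply the min-plus product entry-by-entry:
  C[0][0] = min over k of (A[0][0] + B[0][0] = 10 + 4 = 14, A[0][1] + B[1][0] = -4 + 1 = -3, A[0][2] + B[2][0] = 4 + -5 = -1) = -3 (attained at k = 1)
  C[0][1] = min over k of (A[0][0] + B[0][1] = 10 + -1 = 9, A[0][1] + B[1][1] = -4 + 7 = 3, A[0][2] + B[2][1] = 4 + 8 = 12) = 3 (attained at k = 1)
  C[0][2] = min over k of (A[0][0] + B[0][2] = 10 + -2 = 8, A[0][1] + B[1][2] = -4 + 2 = -2, A[0][2] + B[2][2] = 4 + -2 = 2) = -2 (attained at k = 1)
  C[1][0] = min over k of (A[1][0] + B[0][0] = 1 + 4 = 5, A[1][1] + B[1][0] = -2 + 1 = -1, A[1][2] + B[2][0] = -4 + -5 = -9) = -9 (attained at k = 2)
  C[1][1] = min over k of (A[1][0] + B[0][1] = 1 + -1 = 0, A[1][1] + B[1][1] = -2 + 7 = 5, A[1][2] + B[2][1] = -4 + 8 = 4) = 0 (attained at k = 0)
  C[1][2] = min over k of (A[1][0] + B[0][2] = 1 + -2 = -1, A[1][1] + B[1][2] = -2 + 2 = 0, A[1][2] + B[2][2] = -4 + -2 = -6) = -6 (attained at k = 2)
  C[2][0] = min over k of (A[2][0] + B[0][0] = 4 + 4 = 8, A[2][1] + B[1][0] = 1 + 1 = 2, A[2][2] + B[2][0] = -3 + -5 = -8) = -8 (attained at k = 2)
  C[2][1] = min over k of (A[2][0] + B[0][1] = 4 + -1 = 3, A[2][1] + B[1][1] = 1 + 7 = 8, A[2][2] + B[2][1] = -3 + 8 = 5) = 3 (attained at k = 0)
  C[2][2] = min over k of (A[2][0] + B[0][2] = 4 + -2 = 2, A[2][1] + B[1][2] = 1 + 2 = 3, A[2][2] + B[2][2] = -3 + -2 = -5) = -5 (attained at k = 2)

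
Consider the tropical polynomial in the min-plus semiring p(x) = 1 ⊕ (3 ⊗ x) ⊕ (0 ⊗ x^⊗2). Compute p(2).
p(2) = 1

A tropical monomial a ⊗ x^⊗i evaluates to a + i · x. Evaluating each term at x = 2:
  Term 0 contributes 1 + 0 · 2 = 1
  Term 1 contributes 3 + 1 · 2 = 5
  Term 2 contributes 0 + 2 · 2 = 4
p(2) = ⊕ of these = min[1, 5, 4] = 1.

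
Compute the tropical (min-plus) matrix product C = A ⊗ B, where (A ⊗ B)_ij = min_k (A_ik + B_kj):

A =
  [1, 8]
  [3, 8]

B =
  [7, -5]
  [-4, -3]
A ⊗ B =
  [4, -4]
  [4, -2]

Apply the min-plus product entry-by-entry:
  C[0][0] = min over k of (A[0][0] + B[0][0] = 1 + 7 = 8, A[0][1] + B[1][0] = 8 + -4 = 4) = 4 (attained at k = 1)
  C[0][1] = min over k of (A[0][0] + B[0][1] = 1 + -5 = -4, A[0][1] + B[1][1] = 8 + -3 = 5) = -4 (attained at k = 0)
  C[1][0] = min over k of (A[1][0] + B[0][0] = 3 + 7 = 10, A[1][1] + B[1][0] = 8 + -4 = 4) = 4 (attained at k = 1)
  C[1][1] = min over k of (A[1][0] + B[0][1] = 3 + -5 = -2, A[1][1] + B[1][1] = 8 + -3 = 5) = -2 (attained at k = 0)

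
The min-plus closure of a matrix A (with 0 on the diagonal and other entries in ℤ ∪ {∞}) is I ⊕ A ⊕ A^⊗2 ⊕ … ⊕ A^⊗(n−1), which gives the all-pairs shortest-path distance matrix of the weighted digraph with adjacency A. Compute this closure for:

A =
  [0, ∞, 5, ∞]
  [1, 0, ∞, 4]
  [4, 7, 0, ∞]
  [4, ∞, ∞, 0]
Closure =
  [0, 12, 5, 16]
  [1, 0, 6, 4]
  [4, 7, 0, 11]
  [4, 16, 9, 0]

This is the Floyd-Warshall all-pairs shortest-path computation. For each intermediate vertex k = 0, 1, …, 3, update dist[i][j] ← min(dist[i][j], dist[i][k] + dist[k][j]). The final matrix gives, for each (i, j), the minimum total weight of any directed path from i to j (possibly empty when i = j).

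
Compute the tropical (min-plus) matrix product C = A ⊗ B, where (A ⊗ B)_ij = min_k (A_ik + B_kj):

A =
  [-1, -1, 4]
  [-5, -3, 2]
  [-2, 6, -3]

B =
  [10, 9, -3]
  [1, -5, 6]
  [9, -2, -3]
A ⊗ B =
  [0, -6, -4]
  [-2, -8, -8]
  [6, -5, -6]

Apply the min-plus product entry-by-entry:
  C[0][0] = min over k of (A[0][0] + B[0][0] = -1 + 10 = 9, A[0][1] + B[1][0] = -1 + 1 = 0, A[0][2] + B[2][0] = 4 + 9 = 13) = 0 (attained at k = 1)
  C[0][1] = min over k of (A[0][0] + B[0][1] = -1 + 9 = 8, A[0][1] + B[1][1] = -1 + -5 = -6, A[0][2] + B[2][1] = 4 + -2 = 2) = -6 (attained at k = 1)
  C[0][2] = min over k of (A[0][0] + B[0][2] = -1 + -3 = -4, A[0][1] + B[1][2] = -1 + 6 = 5, A[0][2] + B[2][2] = 4 + -3 = 1) = -4 (attained at k = 0)
  C[1][0] = min over k of (A[1][0] + B[0][0] = -5 + 10 = 5, A[1][1] + B[1][0] = -3 + 1 = -2, A[1][2] + B[2][0] = 2 + 9 = 11) = -2 (attained at k = 1)
  C[1][1] = min over k of (A[1][0] + B[0][1] = -5 + 9 = 4, A[1][1] + B[1][1] = -3 + -5 = -8, A[1][2] + B[2][1] = 2 + -2 = 0) = -8 (attained at k = 1)
  C[1][2] = min over k of (A[1][0] + B[0][2] = -5 + -3 = -8, A[1][1] + B[1][2] = -3 + 6 = 3, A[1][2] + B[2][2] = 2 + -3 = -1) = -8 (attained at k = 0)
  C[2][0] = min over k of (A[2][0] + B[0][0] = -2 + 10 = 8, A[2][1] + B[1][0] = 6 + 1 = 7, A[2][2] + B[2][0] = -3 + 9 = 6) = 6 (attained at k = 2)
  C[2][1] = min over k of (A[2][0] + B[0][1] = -2 + 9 = 7, A[2][1] + B[1][1] = 6 + -5 = 1, A[2][2] + B[2][1] = -3 + -2 = -5) = -5 (attained at k = 2)
  C[2][2] = min over k of (A[2][0] + B[0][2] = -2 + -3 = -5, A[2][1] + B[1][2] = 6 + 6 = 12, A[2][2] + B[2][2] = -3 + -3 = -6) = -6 (attained at k = 2)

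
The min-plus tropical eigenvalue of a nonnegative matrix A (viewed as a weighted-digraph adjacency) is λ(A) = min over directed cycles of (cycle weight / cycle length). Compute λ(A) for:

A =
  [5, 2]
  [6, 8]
λ(A) = 4

Enumerate directed cycles and compute their means (weight / length). Sample:
  cycle 0 → 0: weight = 5, length = 1, mean = 5/1 ≈ 5.000
  cycle 1 → 1: weight = 8, length = 1, mean = 8/1 ≈ 8.000
  cycle 0 → 1 → 0: weight = 8, length = 2, mean = 8/2 ≈ 4.000
  cycle 1 → 0 → 1: weight = 8, length = 2, mean = 8/2 ≈ 4.000
Minimum mean = 4.000, attained e.g. along the cycle 0 → 1 → 0 with weight 8 and length 2. So λ(A) = 8/2 = 4.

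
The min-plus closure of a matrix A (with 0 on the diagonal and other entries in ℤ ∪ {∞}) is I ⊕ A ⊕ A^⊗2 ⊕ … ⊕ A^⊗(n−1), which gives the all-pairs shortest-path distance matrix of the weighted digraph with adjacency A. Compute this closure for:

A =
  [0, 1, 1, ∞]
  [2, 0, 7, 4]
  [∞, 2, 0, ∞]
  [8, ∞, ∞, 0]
Closure =
  [0, 1, 1, 5]
  [2, 0, 3, 4]
  [4, 2, 0, 6]
  [8, 9, 9, 0]

This is the Floyd-Warshall all-pairs shortest-path computation. For each intermediate vertex k = 0, 1, …, 3, update dist[i][j] ← min(dist[i][j], dist[i][k] + dist[k][j]). The final matrix gives, for each (i, j), the minimum total weight of any directed path from i to j (possibly empty when i = j).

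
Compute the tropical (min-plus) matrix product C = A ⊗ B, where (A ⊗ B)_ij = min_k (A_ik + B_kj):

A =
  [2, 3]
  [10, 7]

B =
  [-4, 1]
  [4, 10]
A ⊗ B =
  [-2, 3]
  [6, 11]

Apply the min-plus product entry-by-entry:
  C[0][0] = min over k of (A[0][0] + B[0][0] = 2 + -4 = -2, A[0][1] + B[1][0] = 3 + 4 = 7) = -2 (attained at k = 0)
  C[0][1] = min over k of (A[0][0] + B[0][1] = 2 + 1 = 3, A[0][1] + B[1][1] = 3 + 10 = 13) = 3 (attained at k = 0)
  C[1][0] = min over k of (A[1][0] + B[0][0] = 10 + -4 = 6, A[1][1] + B[1][0] = 7 + 4 = 11) = 6 (attained at k = 0)
  C[1][1] = min over k of (A[1][0] + B[0][1] = 10 + 1 = 11, A[1][1] + B[1][1] = 7 + 10 = 17) = 11 (attained at k = 0)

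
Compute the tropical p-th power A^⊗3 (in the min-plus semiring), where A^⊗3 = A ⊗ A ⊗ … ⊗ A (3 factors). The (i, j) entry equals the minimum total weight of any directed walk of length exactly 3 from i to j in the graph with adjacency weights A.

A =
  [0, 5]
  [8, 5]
A^⊗3 =
  [0, 5]
  [8, 13]

Each entry (A^⊗3)_ij equals the minimum over all length-3 walks i = v_0 → v_1 → … → v_3 = j of Σ_t A[v_t][v_{t+1}]. For example, for (i, j) = (0, 1) we minimise over 4 possible intermediate vertex sequences; the minimum is 5, attained along the walk 0 → 0 → 0 → 1.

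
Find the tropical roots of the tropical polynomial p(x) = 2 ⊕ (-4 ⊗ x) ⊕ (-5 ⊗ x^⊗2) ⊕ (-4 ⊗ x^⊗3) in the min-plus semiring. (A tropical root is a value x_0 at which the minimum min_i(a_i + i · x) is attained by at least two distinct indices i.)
Roots: {-1, 1, 6}

Each tropical root is a break point of the lower envelope of the lines y = a_i + i · x (there are 4 lines, with slopes 0, 1, ..., 3). Only the lines that attain the minimum somewhere contribute to roots; other lines are dominated. Here the surviving (envelope) indices are i = 3, i = 2, i = 1, i = 0.
Intersections between consecutive envelope lines give the roots: for adjacent envelope indices i < j the intersection is x = (a_i − a_j) / (j − i). Reading off the sorted break points: {-1, 1, 6}.
Verification: at each break x_0, at least two indices attain the minimum of min_i(a_i + i · x_0).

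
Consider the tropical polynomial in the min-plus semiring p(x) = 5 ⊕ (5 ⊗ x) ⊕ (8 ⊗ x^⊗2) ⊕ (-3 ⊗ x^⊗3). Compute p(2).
p(2) = 3

A tropical monomial a ⊗ x^⊗i evaluates to a + i · x. Evaluating each term at x = 2:
  Term 0 contributes 5 + 0 · 2 = 5
  Term 1 contributes 5 + 1 · 2 = 7
  Term 2 contributes 8 + 2 · 2 = 12
  Term 3 contributes -3 + 3 · 2 = 3
p(2) = ⊕ of these = min[5, 7, 12, 3] = 3.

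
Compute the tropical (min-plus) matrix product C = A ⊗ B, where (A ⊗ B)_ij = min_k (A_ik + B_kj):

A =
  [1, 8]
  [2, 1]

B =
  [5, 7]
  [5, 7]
A ⊗ B =
  [6, 8]
  [6, 8]

Apply the min-plus product entry-by-entry:
  C[0][0] = min over k of (A[0][0] + B[0][0] = 1 + 5 = 6, A[0][1] + B[1][0] = 8 + 5 = 13) = 6 (attained at k = 0)
  C[0][1] = min over k of (A[0][0] + B[0][1] = 1 + 7 = 8, A[0][1] + B[1][1] = 8 + 7 = 15) = 8 (attained at k = 0)
  C[1][0] = min over k of (A[1][0] + B[0][0] = 2 + 5 = 7, A[1][1] + B[1][0] = 1 + 5 = 6) = 6 (attained at k = 1)
  C[1][1] = min over k of (A[1][0] + B[0][1] = 2 + 7 = 9, A[1][1] + B[1][1] = 1 + 7 = 8) = 8 (attained at k = 1)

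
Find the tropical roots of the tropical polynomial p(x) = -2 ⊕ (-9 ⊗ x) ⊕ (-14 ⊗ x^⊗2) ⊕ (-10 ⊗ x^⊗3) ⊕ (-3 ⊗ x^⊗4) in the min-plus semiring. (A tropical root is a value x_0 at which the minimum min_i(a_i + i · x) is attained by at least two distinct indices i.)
Roots: {-7, -4, 5, 7}

Each tropical root is a break point of the lower envelope of the lines y = a_i + i · x (there are 5 lines, with slopes 0, 1, ..., 4). Only the lines that attain the minimum somewhere contribute to roots; other lines are dominated. Here the surviving (envelope) indices are i = 4, i = 3, i = 2, i = 1, i = 0.
Intersections between consecutive envelope lines give the roots: for adjacent envelope indices i < j the intersection is x = (a_i − a_j) / (j − i). Reading off the sorted break points: {-7, -4, 5, 7}.
Verification: at each break x_0, at least two indices attain the minimum of min_i(a_i + i · x_0).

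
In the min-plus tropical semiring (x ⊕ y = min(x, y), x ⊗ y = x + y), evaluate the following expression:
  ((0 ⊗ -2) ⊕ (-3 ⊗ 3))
((0 ⊗ -2) ⊕ (-3 ⊗ 3)) = -2

Expand innermost to outermost. Recall ⊕ takes the minimum of its arguments and ⊗ takes their sum. Working out the expression ((0 ⊗ -2) ⊕ (-3 ⊗ 3)) gives -2.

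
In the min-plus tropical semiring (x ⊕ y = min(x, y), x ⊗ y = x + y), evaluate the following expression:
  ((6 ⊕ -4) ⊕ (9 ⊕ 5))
((6 ⊕ -4) ⊕ (9 ⊕ 5)) = -4

Expand innermost to outermost. Recall ⊕ takes the minimum of its arguments and ⊗ takes their sum. Working out the expression ((6 ⊕ -4) ⊕ (9 ⊕ 5)) gives -4.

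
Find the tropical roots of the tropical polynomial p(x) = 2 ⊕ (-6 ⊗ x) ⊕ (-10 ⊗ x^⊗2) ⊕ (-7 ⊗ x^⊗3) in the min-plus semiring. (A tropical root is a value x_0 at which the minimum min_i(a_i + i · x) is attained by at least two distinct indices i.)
Roots: {-3, 4, 8}

Each tropical root is a break point of the lower envelope of the lines y = a_i + i · x (there are 4 lines, with slopes 0, 1, ..., 3). Only the lines that attain the minimum somewhere contribute to roots; other lines are dominated. Here the surviving (envelope) indices are i = 3, i = 2, i = 1, i = 0.
Intersections between consecutive envelope lines give the roots: for adjacent envelope indices i < j the intersection is x = (a_i − a_j) / (j − i). Reading off the sorted break points: {-3, 4, 8}.
Verification: at each break x_0, at least two indices attain the minimum of min_i(a_i + i · x_0).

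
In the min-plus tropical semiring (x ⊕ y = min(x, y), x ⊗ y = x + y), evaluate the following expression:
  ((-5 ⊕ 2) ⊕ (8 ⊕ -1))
((-5 ⊕ 2) ⊕ (8 ⊕ -1)) = -5

Expand innermost to outermost. Recall ⊕ takes the minimum of its arguments and ⊗ takes their sum. Working out the expression ((-5 ⊕ 2) ⊕ (8 ⊕ -1)) gives -5.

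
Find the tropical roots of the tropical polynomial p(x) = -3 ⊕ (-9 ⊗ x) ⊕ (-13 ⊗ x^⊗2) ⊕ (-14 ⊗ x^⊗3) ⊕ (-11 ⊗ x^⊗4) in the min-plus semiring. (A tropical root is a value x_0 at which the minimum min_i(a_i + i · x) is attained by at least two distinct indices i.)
Roots: {-3, 1, 4, 6}

Each tropical root is a break point of the lower envelope of the lines y = a_i + i · x (there are 5 lines, with slopes 0, 1, ..., 4). Only the lines that attain the minimum somewhere contribute to roots; other lines are dominated. Here the surviving (envelope) indices are i = 4, i = 3, i = 2, i = 1, i = 0.
Intersections between consecutive envelope lines give the roots: for adjacent envelope indices i < j the intersection is x = (a_i − a_j) / (j − i). Reading off the sorted break points: {-3, 1, 4, 6}.
Verification: at each break x_0, at least two indices attain the minimum of min_i(a_i + i · x_0).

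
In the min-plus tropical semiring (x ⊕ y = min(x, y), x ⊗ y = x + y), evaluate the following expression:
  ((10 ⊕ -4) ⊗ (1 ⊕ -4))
((10 ⊕ -4) ⊗ (1 ⊕ -4)) = -8

Expand innermost to outermost. Recall ⊕ takes the minimum of its arguments and ⊗ takes their sum. Working out the expression ((10 ⊕ -4) ⊗ (1 ⊕ -4)) gives -8.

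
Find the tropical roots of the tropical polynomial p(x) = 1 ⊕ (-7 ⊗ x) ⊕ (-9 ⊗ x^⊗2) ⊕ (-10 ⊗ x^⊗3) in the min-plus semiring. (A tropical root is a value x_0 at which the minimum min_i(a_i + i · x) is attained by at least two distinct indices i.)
Roots: {1, 2, 8}

Each tropical root is a break point of the lower envelope of the lines y = a_i + i · x (there are 4 lines, with slopes 0, 1, ..., 3). Only the lines that attain the minimum somewhere contribute to roots; other lines are dominated. Here the surviving (envelope) indices are i = 3, i = 2, i = 1, i = 0.
Intersections between consecutive envelope lines give the roots: for adjacent envelope indices i < j the intersection is x = (a_i − a_j) / (j − i). Reading off the sorted break points: {1, 2, 8}.
Verification: at each break x_0, at least two indices attain the minimum of min_i(a_i + i · x_0).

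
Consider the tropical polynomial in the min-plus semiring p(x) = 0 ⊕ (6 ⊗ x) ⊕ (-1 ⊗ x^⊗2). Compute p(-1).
p(-1) = -3

A tropical monomial a ⊗ x^⊗i evaluates to a + i · x. Evaluating each term at x = -1:
  Term 0 contributes 0 + 0 · -1 = 0
  Term 1 contributes 6 + 1 · -1 = 5
  Term 2 contributes -1 + 2 · -1 = -3
p(-1) = ⊕ of these = min[0, 5, -3] = -3.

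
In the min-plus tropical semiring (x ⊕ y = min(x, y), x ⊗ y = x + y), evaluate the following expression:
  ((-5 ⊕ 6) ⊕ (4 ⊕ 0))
((-5 ⊕ 6) ⊕ (4 ⊕ 0)) = -5

Expand innermost to outermost. Recall ⊕ takes the minimum of its arguments and ⊗ takes their sum. Working out the expression ((-5 ⊕ 6) ⊕ (4 ⊕ 0)) gives -5.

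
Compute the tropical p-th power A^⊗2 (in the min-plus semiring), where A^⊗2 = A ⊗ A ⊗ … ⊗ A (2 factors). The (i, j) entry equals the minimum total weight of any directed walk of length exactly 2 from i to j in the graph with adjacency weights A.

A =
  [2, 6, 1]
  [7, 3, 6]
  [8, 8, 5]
A^⊗2 =
  [4, 8, 3]
  [9, 6, 8]
  [10, 11, 9]

Each entry (A^⊗2)_ij equals the minimum over all length-2 walks i = v_0 → v_1 → … → v_2 = j of Σ_t A[v_t][v_{t+1}]. For example, for (i, j) = (0, 2) we minimise over 3 possible intermediate vertex sequences; the minimum is 3, attained along the walk 0 → 0 → 2.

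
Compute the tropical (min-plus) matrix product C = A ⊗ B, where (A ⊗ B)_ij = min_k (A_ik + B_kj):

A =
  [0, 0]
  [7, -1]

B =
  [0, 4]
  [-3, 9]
A ⊗ B =
  [-3, 4]
  [-4, 8]

Apply the min-plus product entry-by-entry:
  C[0][0] = min over k of (A[0][0] + B[0][0] = 0 + 0 = 0, A[0][1] + B[1][0] = 0 + -3 = -3) = -3 (attained at k = 1)
  C[0][1] = min over k of (A[0][0] + B[0][1] = 0 + 4 = 4, A[0][1] + B[1][1] = 0 + 9 = 9) = 4 (attained at k = 0)
  C[1][0] = min over k of (A[1][0] + B[0][0] = 7 + 0 = 7, A[1][1] + B[1][0] = -1 + -3 = -4) = -4 (attained at k = 1)
  C[1][1] = min over k of (A[1][0] + B[0][1] = 7 + 4 = 11, A[1][1] + B[1][1] = -1 + 9 = 8) = 8 (attained at k = 1)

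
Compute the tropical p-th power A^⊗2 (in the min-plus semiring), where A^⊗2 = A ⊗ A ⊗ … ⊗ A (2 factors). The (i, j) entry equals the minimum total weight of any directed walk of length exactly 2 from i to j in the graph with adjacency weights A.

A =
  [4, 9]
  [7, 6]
A^⊗2 =
  [8, 13]
  [11, 12]

Each entry (A^⊗2)_ij equals the minimum over all length-2 walks i = v_0 → v_1 → … → v_2 = j of Σ_t A[v_t][v_{t+1}]. For example, for (i, j) = (0, 1) we minimise over 2 possible intermediate vertex sequences; the minimum is 13, attained along the walk 0 → 0 → 1.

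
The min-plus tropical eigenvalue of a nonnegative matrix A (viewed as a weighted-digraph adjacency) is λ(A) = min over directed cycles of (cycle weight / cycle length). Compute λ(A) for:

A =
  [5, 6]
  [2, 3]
λ(A) = 3

Enumerate directed cycles and compute their means (weight / length). Sample:
  cycle 0 → 0: weight = 5, length = 1, mean = 5/1 ≈ 5.000
  cycle 1 → 1: weight = 3, length = 1, mean = 3/1 ≈ 3.000
  cycle 0 → 1 → 0: weight = 8, length = 2, mean = 8/2 ≈ 4.000
  cycle 1 → 0 → 1: weight = 8, length = 2, mean = 8/2 ≈ 4.000
Minimum mean = 3.000, attained e.g. along the cycle 1 → 1 with weight 3 and length 1. So λ(A) = 3/1 = 3.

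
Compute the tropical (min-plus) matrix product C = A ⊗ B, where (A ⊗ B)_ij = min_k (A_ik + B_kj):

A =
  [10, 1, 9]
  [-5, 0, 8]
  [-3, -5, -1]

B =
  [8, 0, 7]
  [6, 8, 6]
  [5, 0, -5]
A ⊗ B =
  [7, 9, 4]
  [3, -5, 2]
  [1, -3, -6]

Apply the min-plus product entry-by-entry:
  C[0][0] = min over k of (A[0][0] + B[0][0] = 10 + 8 = 18, A[0][1] + B[1][0] = 1 + 6 = 7, A[0][2] + B[2][0] = 9 + 5 = 14) = 7 (attained at k = 1)
  C[0][1] = min over k of (A[0][0] + B[0][1] = 10 + 0 = 10, A[0][1] + B[1][1] = 1 + 8 = 9, A[0][2] + B[2][1] = 9 + 0 = 9) = 9 (attained at k = 1)
  C[0][2] = min over k of (A[0][0] + B[0][2] = 10 + 7 = 17, A[0][1] + B[1][2] = 1 + 6 = 7, A[0][2] + B[2][2] = 9 + -5 = 4) = 4 (attained at k = 2)
  C[1][0] = min over k of (A[1][0] + B[0][0] = -5 + 8 = 3, A[1][1] + B[1][0] = 0 + 6 = 6, A[1][2] + B[2][0] = 8 + 5 = 13) = 3 (attained at k = 0)
  C[1][1] = min over k of (A[1][0] + B[0][1] = -5 + 0 = -5, A[1][1] + B[1][1] = 0 + 8 = 8, A[1][2] + B[2][1] = 8 + 0 = 8) = -5 (attained at k = 0)
  C[1][2] = min over k of (A[1][0] + B[0][2] = -5 + 7 = 2, A[1][1] + B[1][2] = 0 + 6 = 6, A[1][2] + B[2][2] = 8 + -5 = 3) = 2 (attained at k = 0)
  C[2][0] = min over k of (A[2][0] + B[0][0] = -3 + 8 = 5, A[2][1] + B[1][0] = -5 + 6 = 1, A[2][2] + B[2][0] = -1 + 5 = 4) = 1 (attained at k = 1)
  C[2][1] = min over k of (A[2][0] + B[0][1] = -3 + 0 = -3, A[2][1] + B[1][1] = -5 + 8 = 3, A[2][2] + B[2][1] = -1 + 0 = -1) = -3 (attained at k = 0)
  C[2][2] = min over k of (A[2][0] + B[0][2] = -3 + 7 = 4, A[2][1] + B[1][2] = -5 + 6 = 1, A[2][2] + B[2][2] = -1 + -5 = -6) = -6 (attained at k = 2)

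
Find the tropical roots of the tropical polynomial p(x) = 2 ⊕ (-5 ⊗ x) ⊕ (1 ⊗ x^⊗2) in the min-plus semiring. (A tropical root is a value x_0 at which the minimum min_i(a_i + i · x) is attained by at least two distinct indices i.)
Roots: {-6, 7}

Each tropical root is a break point of the lower envelope of the lines y = a_i + i · x (there are 3 lines, with slopes 0, 1, ..., 2). Only the lines that attain the minimum somewhere contribute to roots; other lines are dominated. Here the surviving (envelope) indices are i = 2, i = 1, i = 0.
Intersections between consecutive envelope lines give the roots: for adjacent envelope indices i < j the intersection is x = (a_i − a_j) / (j − i). Reading off the sorted break points: {-6, 7}.
Verification: at each break x_0, at least two indices attain the minimum of min_i(a_i + i · x_0).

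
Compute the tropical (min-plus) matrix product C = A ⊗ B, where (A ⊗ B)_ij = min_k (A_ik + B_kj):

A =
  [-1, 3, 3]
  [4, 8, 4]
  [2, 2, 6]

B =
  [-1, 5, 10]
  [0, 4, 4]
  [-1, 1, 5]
A ⊗ B =
  [-2, 4, 7]
  [3, 5, 9]
  [1, 6, 6]

Apply the min-plus product entry-by-entry:
  C[0][0] = min over k of (A[0][0] + B[0][0] = -1 + -1 = -2, A[0][1] + B[1][0] = 3 + 0 = 3, A[0][2] + B[2][0] = 3 + -1 = 2) = -2 (attained at k = 0)
  C[0][1] = min over k of (A[0][0] + B[0][1] = -1 + 5 = 4, A[0][1] + B[1][1] = 3 + 4 = 7, A[0][2] + B[2][1] = 3 + 1 = 4) = 4 (attained at k = 0)
  C[0][2] = min over k of (A[0][0] + B[0][2] = -1 + 10 = 9, A[0][1] + B[1][2] = 3 + 4 = 7, A[0][2] + B[2][2] = 3 + 5 = 8) = 7 (attained at k = 1)
  C[1][0] = min over k of (A[1][0] + B[0][0] = 4 + -1 = 3, A[1][1] + B[1][0] = 8 + 0 = 8, A[1][2] + B[2][0] = 4 + -1 = 3) = 3 (attained at k = 0)
  C[1][1] = min over k of (A[1][0] + B[0][1] = 4 + 5 = 9, A[1][1] + B[1][1] = 8 + 4 = 12, A[1][2] + B[2][1] = 4 + 1 = 5) = 5 (attained at k = 2)
  C[1][2] = min over k of (A[1][0] + B[0][2] = 4 + 10 = 14, A[1][1] + B[1][2] = 8 + 4 = 12, A[1][2] + B[2][2] = 4 + 5 = 9) = 9 (attained at k = 2)
  C[2][0] = min over k of (A[2][0] + B[0][0] = 2 + -1 = 1, A[2][1] + B[1][0] = 2 + 0 = 2, A[2][2] + B[2][0] = 6 + -1 = 5) = 1 (attained at k = 0)
  C[2][1] = min over k of (A[2][0] + B[0][1] = 2 + 5 = 7, A[2][1] + B[1][1] = 2 + 4 = 6, A[2][2] + B[2][1] = 6 + 1 = 7) = 6 (attained at k = 1)
  C[2][2] = min over k of (A[2][0] + B[0][2] = 2 + 10 = 12, A[2][1] + B[1][2] = 2 + 4 = 6, A[2][2] + B[2][2] = 6 + 5 = 11) = 6 (attained at k = 1)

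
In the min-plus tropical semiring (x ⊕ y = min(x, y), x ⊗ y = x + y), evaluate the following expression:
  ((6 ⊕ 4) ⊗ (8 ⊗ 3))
((6 ⊕ 4) ⊗ (8 ⊗ 3)) = 15

Expand innermost to outermost. Recall ⊕ takes the minimum of its arguments and ⊗ takes their sum. Working out the expression ((6 ⊕ 4) ⊗ (8 ⊗ 3)) gives 15.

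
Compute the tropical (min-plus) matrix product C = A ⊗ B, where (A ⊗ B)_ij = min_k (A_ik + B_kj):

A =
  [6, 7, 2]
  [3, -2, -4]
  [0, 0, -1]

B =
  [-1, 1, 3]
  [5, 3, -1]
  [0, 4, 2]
A ⊗ B =
  [2, 6, 4]
  [-4, 0, -3]
  [-1, 1, -1]

Apply the min-plus product entry-by-entry:
  C[0][0] = min over k of (A[0][0] + B[0][0] = 6 + -1 = 5, A[0][1] + B[1][0] = 7 + 5 = 12, A[0][2] + B[2][0] = 2 + 0 = 2) = 2 (attained at k = 2)
  C[0][1] = min over k of (A[0][0] + B[0][1] = 6 + 1 = 7, A[0][1] + B[1][1] = 7 + 3 = 10, A[0][2] + B[2][1] = 2 + 4 = 6) = 6 (attained at k = 2)
  C[0][2] = min over k of (A[0][0] + B[0][2] = 6 + 3 = 9, A[0][1] + B[1][2] = 7 + -1 = 6, A[0][2] + B[2][2] = 2 + 2 = 4) = 4 (attained at k = 2)
  C[1][0] = min over k of (A[1][0] + B[0][0] = 3 + -1 = 2, A[1][1] + B[1][0] = -2 + 5 = 3, A[1][2] + B[2][0] = -4 + 0 = -4) = -4 (attained at k = 2)
  C[1][1] = min over k of (A[1][0] + B[0][1] = 3 + 1 = 4, A[1][1] + B[1][1] = -2 + 3 = 1, A[1][2] + B[2][1] = -4 + 4 = 0) = 0 (attained at k = 2)
  C[1][2] = min over k of (A[1][0] + B[0][2] = 3 + 3 = 6, A[1][1] + B[1][2] = -2 + -1 = -3, A[1][2] + B[2][2] = -4 + 2 = -2) = -3 (attained at k = 1)
  C[2][0] = min over k of (A[2][0] + B[0][0] = 0 + -1 = -1, A[2][1] + B[1][0] = 0 + 5 = 5, A[2][2] + B[2][0] = -1 + 0 = -1) = -1 (attained at k = 0)
  C[2][1] = min over k of (A[2][0] + B[0][1] = 0 + 1 = 1, A[2][1] + B[1][1] = 0 + 3 = 3, A[2][2] + B[2][1] = -1 + 4 = 3) = 1 (attained at k = 0)
  C[2][2] = min over k of (A[2][0] + B[0][2] = 0 + 3 = 3, A[2][1] + B[1][2] = 0 + -1 = -1, A[2][2] + B[2][2] = -1 + 2 = 1) = -1 (attained at k = 1)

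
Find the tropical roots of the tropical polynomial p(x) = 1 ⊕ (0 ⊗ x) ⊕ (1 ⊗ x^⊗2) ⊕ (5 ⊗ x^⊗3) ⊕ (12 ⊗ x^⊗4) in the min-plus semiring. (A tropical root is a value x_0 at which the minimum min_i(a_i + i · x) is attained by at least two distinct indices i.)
Roots: {-7, -4, -1, 1}

Each tropical root is a break point of the lower envelope of the lines y = a_i + i · x (there are 5 lines, with slopes 0, 1, ..., 4). Only the lines that attain the minimum somewhere contribute to roots; other lines are dominated. Here the surviving (envelope) indices are i = 4, i = 3, i = 2, i = 1, i = 0.
Intersections between consecutive envelope lines give the roots: for adjacent envelope indices i < j the intersection is x = (a_i − a_j) / (j − i). Reading off the sorted break points: {-7, -4, -1, 1}.
Verification: at each break x_0, at least two indices attain the minimum of min_i(a_i + i · x_0).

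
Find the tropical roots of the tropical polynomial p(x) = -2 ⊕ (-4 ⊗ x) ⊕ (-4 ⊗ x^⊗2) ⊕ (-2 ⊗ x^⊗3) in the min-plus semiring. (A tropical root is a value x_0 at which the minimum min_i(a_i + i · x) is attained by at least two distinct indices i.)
Roots: {-2, 0, 2}

Each tropical root is a break point of the lower envelope of the lines y = a_i + i · x (there are 4 lines, with slopes 0, 1, ..., 3). Only the lines that attain the minimum somewhere contribute to roots; other lines are dominated. Here the surviving (envelope) indices are i = 3, i = 2, i = 1, i = 0.
Intersections between consecutive envelope lines give the roots: for adjacent envelope indices i < j the intersection is x = (a_i − a_j) / (j − i). Reading off the sorted break points: {-2, 0, 2}.
Verification: at each break x_0, at least two indices attain the minimum of min_i(a_i + i · x_0).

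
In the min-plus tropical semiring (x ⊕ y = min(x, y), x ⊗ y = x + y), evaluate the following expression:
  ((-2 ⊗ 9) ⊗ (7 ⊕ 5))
((-2 ⊗ 9) ⊗ (7 ⊕ 5)) = 12

Expand innermost to outermost. Recall ⊕ takes the minimum of its arguments and ⊗ takes their sum. Working out the expression ((-2 ⊗ 9) ⊗ (7 ⊕ 5)) gives 12.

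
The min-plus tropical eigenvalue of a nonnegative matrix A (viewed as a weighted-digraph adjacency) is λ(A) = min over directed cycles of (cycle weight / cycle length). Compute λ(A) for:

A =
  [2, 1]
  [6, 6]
λ(A) = 2

Enumerate directed cycles and compute their means (weight / length). Sample:
  cycle 0 → 0: weight = 2, length = 1, mean = 2/1 ≈ 2.000
  cycle 1 → 1: weight = 6, length = 1, mean = 6/1 ≈ 6.000
  cycle 0 → 1 → 0: weight = 7, length = 2, mean = 7/2 ≈ 3.500
  cycle 1 → 0 → 1: weight = 7, length = 2, mean = 7/2 ≈ 3.500
Minimum mean = 2.000, attained e.g. along the cycle 0 → 0 with weight 2 and length 1. So λ(A) = 2/1 = 2.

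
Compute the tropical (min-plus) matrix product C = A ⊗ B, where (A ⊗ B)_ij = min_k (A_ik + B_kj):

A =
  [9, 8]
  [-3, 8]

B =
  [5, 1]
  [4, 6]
A ⊗ B =
  [12, 10]
  [2, -2]

Apply the min-plus product entry-by-entry:
  C[0][0] = min over k of (A[0][0] + B[0][0] = 9 + 5 = 14, A[0][1] + B[1][0] = 8 + 4 = 12) = 12 (attained at k = 1)
  C[0][1] = min over k of (A[0][0] + B[0][1] = 9 + 1 = 10, A[0][1] + B[1][1] = 8 + 6 = 14) = 10 (attained at k = 0)
  C[1][0] = min over k of (A[1][0] + B[0][0] = -3 + 5 = 2, A[1][1] + B[1][0] = 8 + 4 = 12) = 2 (attained at k = 0)
  C[1][1] = min over k of (A[1][0] + B[0][1] = -3 + 1 = -2, A[1][1] + B[1][1] = 8 + 6 = 14) = -2 (attained at k = 0)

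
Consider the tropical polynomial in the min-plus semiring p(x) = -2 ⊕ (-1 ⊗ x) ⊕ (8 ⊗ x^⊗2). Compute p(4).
p(4) = -2

A tropical monomial a ⊗ x^⊗i evaluates to a + i · x. Evaluating each term at x = 4:
  Term 0 contributes -2 + 0 · 4 = -2
  Term 1 contributes -1 + 1 · 4 = 3
  Term 2 contributes 8 + 2 · 4 = 16
p(4) = ⊕ of these = min[-2, 3, 16] = -2.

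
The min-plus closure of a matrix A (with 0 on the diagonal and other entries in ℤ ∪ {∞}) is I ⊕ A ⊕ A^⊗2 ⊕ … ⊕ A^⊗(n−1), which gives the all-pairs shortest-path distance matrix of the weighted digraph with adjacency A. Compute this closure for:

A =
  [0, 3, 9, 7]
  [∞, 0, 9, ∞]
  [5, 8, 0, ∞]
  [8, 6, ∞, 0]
Closure =
  [0, 3, 9, 7]
  [14, 0, 9, 21]
  [5, 8, 0, 12]
  [8, 6, 15, 0]

This is the Floyd-Warshall all-pairs shortest-path computation. For each intermediate vertex k = 0, 1, …, 3, update dist[i][j] ← min(dist[i][j], dist[i][k] + dist[k][j]). The final matrix gives, for each (i, j), the minimum total weight of any directed path from i to j (possibly empty when i = j).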